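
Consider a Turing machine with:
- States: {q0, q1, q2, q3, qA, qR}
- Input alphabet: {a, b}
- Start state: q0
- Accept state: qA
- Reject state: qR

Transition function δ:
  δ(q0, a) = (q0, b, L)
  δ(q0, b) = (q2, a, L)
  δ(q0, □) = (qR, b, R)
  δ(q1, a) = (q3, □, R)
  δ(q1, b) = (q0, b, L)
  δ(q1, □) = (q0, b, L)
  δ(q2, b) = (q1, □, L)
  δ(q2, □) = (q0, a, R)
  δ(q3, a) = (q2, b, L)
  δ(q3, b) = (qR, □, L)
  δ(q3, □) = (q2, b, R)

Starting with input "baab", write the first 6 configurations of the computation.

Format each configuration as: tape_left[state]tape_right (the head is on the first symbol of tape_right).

Transitions applied:
Step 1: δ(q0, b) = (q2, a, L)
Step 2: δ(q2, □) = (q0, a, R)
Step 3: δ(q0, a) = (q0, b, L)
Step 4: δ(q0, a) = (q0, b, L)
Step 5: δ(q0, □) = (qR, b, R)

The first 6 configurations are:
[q0]baab ⊢ [q2]□aaab ⊢ a[q0]aaab ⊢ [q0]abaab ⊢ [q0]□bbaab ⊢ b[qR]bbaab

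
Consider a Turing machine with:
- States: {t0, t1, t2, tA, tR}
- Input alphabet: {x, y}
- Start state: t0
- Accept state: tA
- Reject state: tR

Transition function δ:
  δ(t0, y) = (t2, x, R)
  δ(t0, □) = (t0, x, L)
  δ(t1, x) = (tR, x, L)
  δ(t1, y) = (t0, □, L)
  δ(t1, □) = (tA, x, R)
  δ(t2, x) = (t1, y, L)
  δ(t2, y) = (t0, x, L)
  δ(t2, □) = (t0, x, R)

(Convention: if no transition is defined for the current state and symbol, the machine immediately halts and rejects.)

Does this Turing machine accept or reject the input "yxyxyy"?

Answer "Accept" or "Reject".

Execution trace:
Initial: [t0]yxyxyy
Step 1: δ(t0, y) = (t2, x, R) → x[t2]xyxyy
Step 2: δ(t2, x) = (t1, y, L) → [t1]xyyxyy
Step 3: δ(t1, x) = (tR, x, L) → [tR]□xyyxyy

The machine reaches the reject state tR and halts.

Answer: Reject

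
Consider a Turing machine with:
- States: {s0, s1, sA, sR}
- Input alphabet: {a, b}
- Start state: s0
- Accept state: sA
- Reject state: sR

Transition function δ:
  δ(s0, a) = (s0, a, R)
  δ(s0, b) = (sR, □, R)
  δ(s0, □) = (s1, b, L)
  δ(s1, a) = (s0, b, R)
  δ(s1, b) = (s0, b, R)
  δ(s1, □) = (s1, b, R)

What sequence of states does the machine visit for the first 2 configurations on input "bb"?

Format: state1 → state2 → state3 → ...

Execution trace:
Initial: [s0]bb
Step 1: δ(s0, b) = (sR, □, R) → □[sR]b

The machine reaches the reject state sR and halts.

State sequence: s0 → sR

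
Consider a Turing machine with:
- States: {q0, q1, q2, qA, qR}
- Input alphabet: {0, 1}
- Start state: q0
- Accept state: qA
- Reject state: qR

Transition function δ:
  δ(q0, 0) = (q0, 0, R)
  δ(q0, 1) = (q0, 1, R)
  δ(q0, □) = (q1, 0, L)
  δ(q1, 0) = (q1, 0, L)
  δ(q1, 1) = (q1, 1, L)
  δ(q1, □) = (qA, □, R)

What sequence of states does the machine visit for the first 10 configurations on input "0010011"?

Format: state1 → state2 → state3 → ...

Execution trace:
Initial: [q0]0010011
Step 1: δ(q0, 0) = (q0, 0, R) → 0[q0]010011
Step 2: δ(q0, 0) = (q0, 0, R) → 00[q0]10011
Step 3: δ(q0, 1) = (q0, 1, R) → 001[q0]0011
Step 4: δ(q0, 0) = (q0, 0, R) → 0010[q0]011
Step 5: δ(q0, 0) = (q0, 0, R) → 00100[q0]11
Step 6: δ(q0, 1) = (q0, 1, R) → 001001[q0]1
Step 7: δ(q0, 1) = (q0, 1, R) → 0010011[q0]□
Step 8: δ(q0, □) = (q1, 0, L) → 001001[q1]10
Step 9: δ(q1, 1) = (q1, 1, L) → 00100[q1]110

State sequence: q0 → q0 → q0 → q0 → q0 → q0 → q0 → q0 → q1 → q1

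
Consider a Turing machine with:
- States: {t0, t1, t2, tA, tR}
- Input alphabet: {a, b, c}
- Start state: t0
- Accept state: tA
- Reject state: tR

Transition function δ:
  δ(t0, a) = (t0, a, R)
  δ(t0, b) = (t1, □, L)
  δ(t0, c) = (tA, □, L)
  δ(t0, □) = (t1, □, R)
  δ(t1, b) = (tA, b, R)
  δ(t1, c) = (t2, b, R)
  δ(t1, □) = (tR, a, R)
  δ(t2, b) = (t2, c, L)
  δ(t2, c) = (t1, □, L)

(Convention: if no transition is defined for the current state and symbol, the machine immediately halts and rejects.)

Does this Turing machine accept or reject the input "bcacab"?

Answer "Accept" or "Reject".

Execution trace:
Initial: [t0]bcacab
Step 1: δ(t0, b) = (t1, □, L) → [t1]□□cacab
Step 2: δ(t1, □) = (tR, a, R) → a[tR]□cacab

The machine reaches the reject state tR and halts.

Answer: Reject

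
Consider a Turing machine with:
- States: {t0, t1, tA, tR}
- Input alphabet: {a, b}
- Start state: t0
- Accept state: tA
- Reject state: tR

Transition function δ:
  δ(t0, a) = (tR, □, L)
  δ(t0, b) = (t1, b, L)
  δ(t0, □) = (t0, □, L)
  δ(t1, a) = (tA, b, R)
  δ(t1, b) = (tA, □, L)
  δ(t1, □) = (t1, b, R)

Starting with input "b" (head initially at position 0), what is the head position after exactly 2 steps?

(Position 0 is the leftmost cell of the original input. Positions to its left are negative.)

Execution trace (head position shown):
Step 0: [t0]b  (head at position 0)
Step 1: move left → [t1]□b  (head at position -1)
Step 2: move right → b[t1]b  (head at position 0)

After 2 steps, the head is at position 0.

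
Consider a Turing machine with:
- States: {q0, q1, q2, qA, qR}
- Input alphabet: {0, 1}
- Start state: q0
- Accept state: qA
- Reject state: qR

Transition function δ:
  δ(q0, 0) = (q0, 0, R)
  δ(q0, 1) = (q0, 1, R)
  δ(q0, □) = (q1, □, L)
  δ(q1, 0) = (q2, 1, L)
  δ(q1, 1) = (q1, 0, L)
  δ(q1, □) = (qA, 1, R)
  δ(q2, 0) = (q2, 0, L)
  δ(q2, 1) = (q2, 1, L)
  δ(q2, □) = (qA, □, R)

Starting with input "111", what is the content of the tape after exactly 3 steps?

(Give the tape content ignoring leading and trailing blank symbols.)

Execution trace:
Initial: [q0]111
Step 1: δ(q0, 1) = (q0, 1, R) → 1[q0]11
Step 2: δ(q0, 1) = (q0, 1, R) → 11[q0]1
Step 3: δ(q0, 1) = (q0, 1, R) → 111[q0]□

After 3 steps, the tape (ignoring leading/trailing blanks) is: 111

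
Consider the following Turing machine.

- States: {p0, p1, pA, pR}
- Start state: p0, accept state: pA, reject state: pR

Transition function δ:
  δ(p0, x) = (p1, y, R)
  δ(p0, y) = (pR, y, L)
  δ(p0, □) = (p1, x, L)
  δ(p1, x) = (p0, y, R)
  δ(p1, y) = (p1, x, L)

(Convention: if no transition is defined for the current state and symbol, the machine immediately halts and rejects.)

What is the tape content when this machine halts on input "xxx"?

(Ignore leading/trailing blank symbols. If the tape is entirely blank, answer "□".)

Execution trace:
Initial: [p0]xxx
Step 1: δ(p0, x) = (p1, y, R) → y[p1]xx
Step 2: δ(p1, x) = (p0, y, R) → yy[p0]x
Step 3: δ(p0, x) = (p1, y, R) → yyy[p1]□

No transition is defined for δ(p1, □). By convention the machine halts and rejects.

Final tape (ignoring leading/trailing blanks): yyy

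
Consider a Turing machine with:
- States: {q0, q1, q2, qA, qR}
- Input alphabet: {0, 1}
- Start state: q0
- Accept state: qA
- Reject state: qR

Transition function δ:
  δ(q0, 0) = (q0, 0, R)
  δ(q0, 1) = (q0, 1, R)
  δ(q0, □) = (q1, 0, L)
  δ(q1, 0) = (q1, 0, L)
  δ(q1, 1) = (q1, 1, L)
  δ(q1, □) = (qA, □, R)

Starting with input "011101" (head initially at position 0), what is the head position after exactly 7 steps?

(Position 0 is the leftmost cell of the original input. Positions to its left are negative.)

Execution trace (head position shown):
Step 0: [q0]011101  (head at position 0)
Step 1: move right → 0[q0]11101  (head at position 1)
Step 2: move right → 01[q0]1101  (head at position 2)
Step 3: move right → 011[q0]101  (head at position 3)
Step 4: move right → 0111[q0]01  (head at position 4)
Step 5: move right → 01110[q0]1  (head at position 5)
Step 6: move right → 011101[q0]□  (head at position 6)
Step 7: move left → 01110[q1]10  (head at position 5)

After 7 steps, the head is at position 5.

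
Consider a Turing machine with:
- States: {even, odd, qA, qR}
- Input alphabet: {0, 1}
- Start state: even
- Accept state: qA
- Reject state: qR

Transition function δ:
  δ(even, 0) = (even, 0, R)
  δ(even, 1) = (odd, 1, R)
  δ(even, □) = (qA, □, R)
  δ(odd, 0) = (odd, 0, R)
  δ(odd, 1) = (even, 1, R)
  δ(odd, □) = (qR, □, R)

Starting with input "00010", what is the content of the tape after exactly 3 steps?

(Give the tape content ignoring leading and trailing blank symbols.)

Execution trace:
Initial: [even]00010
Step 1: δ(even, 0) = (even, 0, R) → 0[even]0010
Step 2: δ(even, 0) = (even, 0, R) → 00[even]010
Step 3: δ(even, 0) = (even, 0, R) → 000[even]10

After 3 steps, the tape (ignoring leading/trailing blanks) is: 00010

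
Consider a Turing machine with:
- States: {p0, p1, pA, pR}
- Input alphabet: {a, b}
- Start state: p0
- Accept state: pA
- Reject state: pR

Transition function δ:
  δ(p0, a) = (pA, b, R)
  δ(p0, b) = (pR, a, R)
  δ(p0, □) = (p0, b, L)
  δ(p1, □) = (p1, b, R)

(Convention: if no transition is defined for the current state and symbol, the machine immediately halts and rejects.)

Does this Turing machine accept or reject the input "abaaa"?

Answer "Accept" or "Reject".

Execution trace:
Initial: [p0]abaaa
Step 1: δ(p0, a) = (pA, b, R) → b[pA]baaa

The machine reaches the accept state pA and halts.

Answer: Accept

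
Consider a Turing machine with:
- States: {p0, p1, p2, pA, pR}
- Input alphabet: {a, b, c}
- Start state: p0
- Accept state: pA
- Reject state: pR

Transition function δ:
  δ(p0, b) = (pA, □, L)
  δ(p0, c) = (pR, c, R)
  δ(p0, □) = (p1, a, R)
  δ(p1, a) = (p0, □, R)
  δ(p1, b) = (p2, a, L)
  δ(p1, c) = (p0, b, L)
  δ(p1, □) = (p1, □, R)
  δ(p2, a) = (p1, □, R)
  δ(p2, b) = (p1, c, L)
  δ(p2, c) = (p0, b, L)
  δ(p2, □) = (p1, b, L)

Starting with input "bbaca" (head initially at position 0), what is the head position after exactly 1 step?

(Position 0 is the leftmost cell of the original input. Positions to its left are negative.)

Execution trace (head position shown):
Step 0: [p0]bbaca  (head at position 0)
Step 1: move left → [pA]□□baca  (head at position -1)

After 1 step, the head is at position -1.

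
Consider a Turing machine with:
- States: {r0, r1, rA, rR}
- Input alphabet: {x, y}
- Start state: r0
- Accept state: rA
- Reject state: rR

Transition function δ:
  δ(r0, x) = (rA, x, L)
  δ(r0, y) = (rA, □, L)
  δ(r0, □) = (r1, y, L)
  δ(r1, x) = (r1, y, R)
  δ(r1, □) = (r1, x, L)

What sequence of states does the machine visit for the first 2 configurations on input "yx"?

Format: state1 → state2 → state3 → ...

Execution trace:
Initial: [r0]yx
Step 1: δ(r0, y) = (rA, □, L) → [rA]□□x

The machine reaches the accept state rA and halts.

State sequence: r0 → rA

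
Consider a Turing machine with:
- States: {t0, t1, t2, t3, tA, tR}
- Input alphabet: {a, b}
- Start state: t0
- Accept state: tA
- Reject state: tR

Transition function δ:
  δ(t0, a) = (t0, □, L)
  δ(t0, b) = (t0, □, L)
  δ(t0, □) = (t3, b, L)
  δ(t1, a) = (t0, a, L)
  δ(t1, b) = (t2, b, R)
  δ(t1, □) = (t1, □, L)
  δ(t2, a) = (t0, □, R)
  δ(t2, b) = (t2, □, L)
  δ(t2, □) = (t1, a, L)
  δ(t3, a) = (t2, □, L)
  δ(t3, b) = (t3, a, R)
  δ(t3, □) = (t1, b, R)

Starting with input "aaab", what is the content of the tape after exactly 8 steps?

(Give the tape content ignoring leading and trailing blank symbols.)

Execution trace:
Initial: [t0]aaab
Step 1: δ(t0, a) = (t0, □, L) → [t0]□□aab
Step 2: δ(t0, □) = (t3, b, L) → [t3]□b□aab
Step 3: δ(t3, □) = (t1, b, R) → b[t1]b□aab
Step 4: δ(t1, b) = (t2, b, R) → bb[t2]□aab
Step 5: δ(t2, □) = (t1, a, L) → b[t1]baaab
Step 6: δ(t1, b) = (t2, b, R) → bb[t2]aaab
Step 7: δ(t2, a) = (t0, □, R) → bb□[t0]aab
Step 8: δ(t0, a) = (t0, □, L) → bb[t0]□□ab

After 8 steps, the tape (ignoring leading/trailing blanks) is: bb□□ab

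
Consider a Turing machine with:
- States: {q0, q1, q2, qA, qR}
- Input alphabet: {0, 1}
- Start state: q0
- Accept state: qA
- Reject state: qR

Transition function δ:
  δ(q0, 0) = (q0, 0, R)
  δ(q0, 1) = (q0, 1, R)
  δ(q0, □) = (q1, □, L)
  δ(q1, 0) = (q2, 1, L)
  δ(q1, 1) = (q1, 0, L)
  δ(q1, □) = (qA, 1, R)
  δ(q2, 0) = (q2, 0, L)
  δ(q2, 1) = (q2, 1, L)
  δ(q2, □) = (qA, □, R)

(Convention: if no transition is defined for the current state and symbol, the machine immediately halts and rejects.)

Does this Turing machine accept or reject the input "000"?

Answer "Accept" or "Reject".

Execution trace:
Initial: [q0]000
Step 1: δ(q0, 0) = (q0, 0, R) → 0[q0]00
Step 2: δ(q0, 0) = (q0, 0, R) → 00[q0]0
Step 3: δ(q0, 0) = (q0, 0, R) → 000[q0]□
Step 4: δ(q0, □) = (q1, □, L) → 00[q1]0□
Step 5: δ(q1, 0) = (q2, 1, L) → 0[q2]01□
Step 6: δ(q2, 0) = (q2, 0, L) → [q2]001□
Step 7: δ(q2, 0) = (q2, 0, L) → [q2]□001□
Step 8: δ(q2, □) = (qA, □, R) → □[qA]001□

The machine reaches the accept state qA and halts.

Answer: Accept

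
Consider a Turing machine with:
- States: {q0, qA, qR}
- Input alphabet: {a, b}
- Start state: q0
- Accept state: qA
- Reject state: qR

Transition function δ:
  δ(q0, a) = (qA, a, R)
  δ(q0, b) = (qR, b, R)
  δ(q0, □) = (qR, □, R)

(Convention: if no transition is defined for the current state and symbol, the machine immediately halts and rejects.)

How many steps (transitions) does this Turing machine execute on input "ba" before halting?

Execution trace:
Initial: [q0]ba
Step 1: δ(q0, b) = (qR, b, R) → b[qR]a

The machine reaches the reject state qR and halts.

The machine executed 1 step before halting.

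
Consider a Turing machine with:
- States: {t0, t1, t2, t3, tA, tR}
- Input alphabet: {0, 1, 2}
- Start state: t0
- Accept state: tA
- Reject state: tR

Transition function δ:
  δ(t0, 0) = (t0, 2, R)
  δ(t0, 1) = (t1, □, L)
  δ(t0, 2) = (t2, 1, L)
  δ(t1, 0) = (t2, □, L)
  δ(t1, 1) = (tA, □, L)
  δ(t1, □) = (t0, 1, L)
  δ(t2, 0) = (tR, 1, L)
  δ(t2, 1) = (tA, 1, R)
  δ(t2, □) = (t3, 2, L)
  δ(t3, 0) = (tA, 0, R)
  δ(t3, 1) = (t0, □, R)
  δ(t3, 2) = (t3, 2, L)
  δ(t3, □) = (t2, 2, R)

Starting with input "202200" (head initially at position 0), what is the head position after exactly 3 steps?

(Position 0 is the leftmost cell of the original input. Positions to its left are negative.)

Execution trace (head position shown):
Step 0: [t0]202200  (head at position 0)
Step 1: move left → [t2]□102200  (head at position -1)
Step 2: move left → [t3]□2102200  (head at position -2)
Step 3: move right → 2[t2]2102200  (head at position -1)

After 3 steps, the head is at position -1.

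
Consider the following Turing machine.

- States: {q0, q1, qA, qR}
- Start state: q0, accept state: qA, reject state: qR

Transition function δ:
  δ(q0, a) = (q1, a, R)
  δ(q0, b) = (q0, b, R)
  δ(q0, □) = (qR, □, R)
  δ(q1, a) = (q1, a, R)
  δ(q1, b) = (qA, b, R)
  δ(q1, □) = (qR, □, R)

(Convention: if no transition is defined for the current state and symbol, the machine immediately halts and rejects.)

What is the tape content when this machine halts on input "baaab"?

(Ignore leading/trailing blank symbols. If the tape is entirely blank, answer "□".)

Execution trace:
Initial: [q0]baaab
Step 1: δ(q0, b) = (q0, b, R) → b[q0]aaab
Step 2: δ(q0, a) = (q1, a, R) → ba[q1]aab
Step 3: δ(q1, a) = (q1, a, R) → baa[q1]ab
Step 4: δ(q1, a) = (q1, a, R) → baaa[q1]b
Step 5: δ(q1, b) = (qA, b, R) → baaab[qA]□

The machine reaches the accept state qA and halts.

Final tape (ignoring leading/trailing blanks): baaab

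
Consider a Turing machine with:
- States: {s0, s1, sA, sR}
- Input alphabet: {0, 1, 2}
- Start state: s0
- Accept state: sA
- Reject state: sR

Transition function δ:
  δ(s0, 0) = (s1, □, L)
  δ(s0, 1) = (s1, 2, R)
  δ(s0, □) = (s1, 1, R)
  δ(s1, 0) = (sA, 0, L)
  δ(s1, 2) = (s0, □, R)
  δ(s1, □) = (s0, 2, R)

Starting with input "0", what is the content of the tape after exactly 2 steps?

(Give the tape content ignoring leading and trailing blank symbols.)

Execution trace:
Initial: [s0]0
Step 1: δ(s0, 0) = (s1, □, L) → [s1]□□
Step 2: δ(s1, □) = (s0, 2, R) → 2[s0]□

After 2 steps, the tape (ignoring leading/trailing blanks) is: 2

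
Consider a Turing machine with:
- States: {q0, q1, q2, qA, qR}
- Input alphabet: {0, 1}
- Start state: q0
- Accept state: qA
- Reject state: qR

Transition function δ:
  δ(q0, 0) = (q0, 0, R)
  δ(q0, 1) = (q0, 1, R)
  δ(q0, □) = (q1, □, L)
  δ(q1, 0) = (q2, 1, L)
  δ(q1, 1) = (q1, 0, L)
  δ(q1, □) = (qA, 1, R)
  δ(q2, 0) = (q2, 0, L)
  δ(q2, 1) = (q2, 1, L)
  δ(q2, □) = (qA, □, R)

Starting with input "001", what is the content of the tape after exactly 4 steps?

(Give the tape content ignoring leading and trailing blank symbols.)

Execution trace:
Initial: [q0]001
Step 1: δ(q0, 0) = (q0, 0, R) → 0[q0]01
Step 2: δ(q0, 0) = (q0, 0, R) → 00[q0]1
Step 3: δ(q0, 1) = (q0, 1, R) → 001[q0]□
Step 4: δ(q0, □) = (q1, □, L) → 00[q1]1□

After 4 steps, the tape (ignoring leading/trailing blanks) is: 001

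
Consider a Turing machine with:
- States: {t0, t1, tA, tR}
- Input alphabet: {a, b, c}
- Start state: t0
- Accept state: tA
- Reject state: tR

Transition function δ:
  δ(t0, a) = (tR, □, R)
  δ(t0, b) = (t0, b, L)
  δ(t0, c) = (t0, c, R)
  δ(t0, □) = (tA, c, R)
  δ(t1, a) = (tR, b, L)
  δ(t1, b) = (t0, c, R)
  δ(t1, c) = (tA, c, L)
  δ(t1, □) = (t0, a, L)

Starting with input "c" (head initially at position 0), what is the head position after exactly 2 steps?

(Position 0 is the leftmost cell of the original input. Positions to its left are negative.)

Execution trace (head position shown):
Step 0: [t0]c  (head at position 0)
Step 1: move right → c[t0]□  (head at position 1)
Step 2: move right → cc[tA]□  (head at position 2)

After 2 steps, the head is at position 2.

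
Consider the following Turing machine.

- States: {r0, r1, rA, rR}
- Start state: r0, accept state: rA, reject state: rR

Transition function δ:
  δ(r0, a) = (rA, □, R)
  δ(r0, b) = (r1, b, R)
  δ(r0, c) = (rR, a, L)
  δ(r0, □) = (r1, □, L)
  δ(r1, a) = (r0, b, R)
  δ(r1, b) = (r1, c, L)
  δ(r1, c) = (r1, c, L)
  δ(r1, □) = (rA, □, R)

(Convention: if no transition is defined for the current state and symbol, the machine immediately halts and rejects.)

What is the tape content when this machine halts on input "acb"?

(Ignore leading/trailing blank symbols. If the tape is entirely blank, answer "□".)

Execution trace:
Initial: [r0]acb
Step 1: δ(r0, a) = (rA, □, R) → □[rA]cb

The machine reaches the accept state rA and halts.

Final tape (ignoring leading/trailing blanks): cb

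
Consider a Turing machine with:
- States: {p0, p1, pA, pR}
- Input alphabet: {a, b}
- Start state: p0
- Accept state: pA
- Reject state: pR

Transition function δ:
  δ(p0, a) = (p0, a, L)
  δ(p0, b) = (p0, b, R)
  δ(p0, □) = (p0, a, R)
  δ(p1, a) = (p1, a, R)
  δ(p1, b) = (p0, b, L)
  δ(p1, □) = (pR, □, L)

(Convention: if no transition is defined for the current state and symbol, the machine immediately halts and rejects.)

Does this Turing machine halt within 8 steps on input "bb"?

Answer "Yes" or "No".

Execution trace:
Initial: [p0]bb
Step 1: δ(p0, b) = (p0, b, R) → b[p0]b
Step 2: δ(p0, b) = (p0, b, R) → bb[p0]□
Step 3: δ(p0, □) = (p0, a, R) → bba[p0]□
Step 4: δ(p0, □) = (p0, a, R) → bbaa[p0]□
Step 5: δ(p0, □) = (p0, a, R) → bbaaa[p0]□
Step 6: δ(p0, □) = (p0, a, R) → bbaaaa[p0]□
Step 7: δ(p0, □) = (p0, a, R) → bbaaaaa[p0]□
Step 8: δ(p0, □) = (p0, a, R) → bbaaaaaa[p0]□

The machine has not reached a halting state after 8 steps.
The machine did not halt within the 8-step bound.

Answer: No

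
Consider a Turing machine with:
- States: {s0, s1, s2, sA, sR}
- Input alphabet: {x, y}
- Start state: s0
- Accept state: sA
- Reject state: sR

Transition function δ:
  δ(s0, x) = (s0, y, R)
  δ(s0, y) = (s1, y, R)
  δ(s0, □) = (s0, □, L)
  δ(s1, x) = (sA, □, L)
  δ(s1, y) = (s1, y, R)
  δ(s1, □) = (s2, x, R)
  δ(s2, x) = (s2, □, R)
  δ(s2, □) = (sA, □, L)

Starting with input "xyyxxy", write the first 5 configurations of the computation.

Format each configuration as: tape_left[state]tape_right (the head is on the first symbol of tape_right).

Transitions applied:
Step 1: δ(s0, x) = (s0, y, R)
Step 2: δ(s0, y) = (s1, y, R)
Step 3: δ(s1, y) = (s1, y, R)
Step 4: δ(s1, x) = (sA, □, L)

The first 5 configurations are:
[s0]xyyxxy ⊢ y[s0]yyxxy ⊢ yy[s1]yxxy ⊢ yyy[s1]xxy ⊢ yy[sA]y□xy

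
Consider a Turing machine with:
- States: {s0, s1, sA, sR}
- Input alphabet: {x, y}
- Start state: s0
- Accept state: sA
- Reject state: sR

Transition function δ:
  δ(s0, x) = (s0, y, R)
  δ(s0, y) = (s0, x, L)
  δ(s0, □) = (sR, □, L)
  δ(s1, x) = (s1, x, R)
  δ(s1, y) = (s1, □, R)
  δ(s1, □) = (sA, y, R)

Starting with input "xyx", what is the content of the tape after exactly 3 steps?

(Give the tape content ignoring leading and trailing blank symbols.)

Execution trace:
Initial: [s0]xyx
Step 1: δ(s0, x) = (s0, y, R) → y[s0]yx
Step 2: δ(s0, y) = (s0, x, L) → [s0]yxx
Step 3: δ(s0, y) = (s0, x, L) → [s0]□xxx

After 3 steps, the tape (ignoring leading/trailing blanks) is: xxx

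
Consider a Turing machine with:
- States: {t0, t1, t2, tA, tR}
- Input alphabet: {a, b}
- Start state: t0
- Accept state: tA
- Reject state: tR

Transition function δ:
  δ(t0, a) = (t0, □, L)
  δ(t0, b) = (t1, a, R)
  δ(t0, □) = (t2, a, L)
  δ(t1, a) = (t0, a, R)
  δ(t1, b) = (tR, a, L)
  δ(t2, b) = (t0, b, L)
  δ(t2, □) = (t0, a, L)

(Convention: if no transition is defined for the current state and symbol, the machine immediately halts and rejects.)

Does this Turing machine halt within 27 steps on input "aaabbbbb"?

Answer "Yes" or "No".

Execution trace:
Initial: [t0]aaabbbbb
Step 1: δ(t0, a) = (t0, □, L) → [t0]□□aabbbbb
Step 2: δ(t0, □) = (t2, a, L) → [t2]□a□aabbbbb
Step 3: δ(t2, □) = (t0, a, L) → [t0]□aa□aabbbbb
Step 4: δ(t0, □) = (t2, a, L) → [t2]□aaa□aabbbbb
Step 5: δ(t2, □) = (t0, a, L) → [t0]□aaaa□aabbbbb
Step 6: δ(t0, □) = (t2, a, L) → [t2]□aaaaa□aabbbbb
Step 7: δ(t2, □) = (t0, a, L) → [t0]□aaaaaa□aabbbbb
Step 8: δ(t0, □) = (t2, a, L) → [t2]□aaaaaaa□aabbbbb
Step 9: δ(t2, □) = (t0, a, L) → [t0]□aaaaaaaa□aabbbbb
Step 10: δ(t0, □) = (t2, a, L) → [t2]□aaaaaaaaa□aabbbbb
Step 11: δ(t2, □) = (t0, a, L) → [t0]□aaaaaaaaaa□aabbbbb
Step 12: δ(t0, □) = (t2, a, L) → [t2]□aaaaaaaaaaa□aabbbbb
Step 13: δ(t2, □) = (t0, a, L) → [t0]□aaaaaaaaaaaa□aabbbbb
Step 14: δ(t0, □) = (t2, a, L) → [t2]□aaaaaaaaaaaaa□aabbbbb
Step 15: δ(t2, □) = (t0, a, L) → [t0]□aaaaaaaaaaaaaa□aabbbbb
Step 16: δ(t0, □) = (t2, a, L) → [t2]□aaaaaaaaaaaaaaa□aabbbbb
Step 17: δ(t2, □) = (t0, a, L) → [t0]□aaaaaaaaaaaaaaaa□aabbbbb
Step 18: δ(t0, □) = (t2, a, L) → [t2]□aaaaaaaaaaaaaaaaa□aabbbbb
Step 19: δ(t2, □) = (t0, a, L) → [t0]□aaaaaaaaaaaaaaaaaa□aabbbbb
Step 20: δ(t0, □) = (t2, a, L) → [t2]□aaaaaaaaaaaaaaaaaaa□aabbbbb
Step 21: δ(t2, □) = (t0, a, L) → [t0]□aaaaaaaaaaaaaaaaaaaa□aabbbbb
Step 22: δ(t0, □) = (t2, a, L) → [t2]□aaaaaaaaaaaaaaaaaaaaa□aabbbbb
Step 23: δ(t2, □) = (t0, a, L) → [t0]□aaaaaaaaaaaaaaaaaaaaaa□aabbbbb
Step 24: δ(t0, □) = (t2, a, L) → [t2]□aaaaaaaaaaaaaaaaaaaaaaa□aabbbbb
Step 25: δ(t2, □) = (t0, a, L) → [t0]□aaaaaaaaaaaaaaaaaaaaaaaa□aabbbbb
Step 26: δ(t0, □) = (t2, a, L) → [t2]□aaaaaaaaaaaaaaaaaaaaaaaaa□aabbbbb
Step 27: δ(t2, □) = (t0, a, L) → [t0]□aaaaaaaaaaaaaaaaaaaaaaaaaa□aabbbbb

The machine has not reached a halting state after 27 steps.
The machine did not halt within the 27-step bound.

Answer: No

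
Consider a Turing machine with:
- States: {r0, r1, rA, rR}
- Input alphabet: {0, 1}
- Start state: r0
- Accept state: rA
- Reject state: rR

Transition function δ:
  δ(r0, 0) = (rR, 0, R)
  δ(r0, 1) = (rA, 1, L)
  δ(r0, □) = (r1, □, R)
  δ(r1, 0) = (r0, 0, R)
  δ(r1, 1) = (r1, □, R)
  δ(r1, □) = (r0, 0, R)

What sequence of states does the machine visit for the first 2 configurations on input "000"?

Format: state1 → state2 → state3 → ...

Execution trace:
Initial: [r0]000
Step 1: δ(r0, 0) = (rR, 0, R) → 0[rR]00

The machine reaches the reject state rR and halts.

State sequence: r0 → rR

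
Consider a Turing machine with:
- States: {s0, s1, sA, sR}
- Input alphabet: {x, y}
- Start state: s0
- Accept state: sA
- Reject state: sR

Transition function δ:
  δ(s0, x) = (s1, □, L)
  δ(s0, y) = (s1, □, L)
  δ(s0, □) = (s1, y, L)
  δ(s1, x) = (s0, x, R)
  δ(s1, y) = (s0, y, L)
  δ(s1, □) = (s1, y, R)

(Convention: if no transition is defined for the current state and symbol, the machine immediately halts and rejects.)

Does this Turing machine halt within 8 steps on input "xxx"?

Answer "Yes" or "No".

Execution trace:
Initial: [s0]xxx
Step 1: δ(s0, x) = (s1, □, L) → [s1]□□xx
Step 2: δ(s1, □) = (s1, y, R) → y[s1]□xx
Step 3: δ(s1, □) = (s1, y, R) → yy[s1]xx
Step 4: δ(s1, x) = (s0, x, R) → yyx[s0]x
Step 5: δ(s0, x) = (s1, □, L) → yy[s1]x□
Step 6: δ(s1, x) = (s0, x, R) → yyx[s0]□
Step 7: δ(s0, □) = (s1, y, L) → yy[s1]xy
Step 8: δ(s1, x) = (s0, x, R) → yyx[s0]y

The machine has not reached a halting state after 8 steps.
The machine did not halt within the 8-step bound.

Answer: No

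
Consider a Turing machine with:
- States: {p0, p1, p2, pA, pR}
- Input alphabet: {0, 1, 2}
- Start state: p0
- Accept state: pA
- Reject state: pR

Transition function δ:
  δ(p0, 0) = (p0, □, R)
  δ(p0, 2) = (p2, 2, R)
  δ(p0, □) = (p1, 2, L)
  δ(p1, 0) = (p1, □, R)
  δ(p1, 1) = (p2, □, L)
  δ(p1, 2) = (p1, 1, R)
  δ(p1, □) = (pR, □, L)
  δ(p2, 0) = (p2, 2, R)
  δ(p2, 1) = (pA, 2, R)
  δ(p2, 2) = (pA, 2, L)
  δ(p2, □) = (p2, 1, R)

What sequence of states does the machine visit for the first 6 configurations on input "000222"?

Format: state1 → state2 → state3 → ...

Execution trace:
Initial: [p0]000222
Step 1: δ(p0, 0) = (p0, □, R) → □[p0]00222
Step 2: δ(p0, 0) = (p0, □, R) → □□[p0]0222
Step 3: δ(p0, 0) = (p0, □, R) → □□□[p0]222
Step 4: δ(p0, 2) = (p2, 2, R) → □□□2[p2]22
Step 5: δ(p2, 2) = (pA, 2, L) → □□□[pA]222

The machine reaches the accept state pA and halts.

State sequence: p0 → p0 → p0 → p0 → p2 → pA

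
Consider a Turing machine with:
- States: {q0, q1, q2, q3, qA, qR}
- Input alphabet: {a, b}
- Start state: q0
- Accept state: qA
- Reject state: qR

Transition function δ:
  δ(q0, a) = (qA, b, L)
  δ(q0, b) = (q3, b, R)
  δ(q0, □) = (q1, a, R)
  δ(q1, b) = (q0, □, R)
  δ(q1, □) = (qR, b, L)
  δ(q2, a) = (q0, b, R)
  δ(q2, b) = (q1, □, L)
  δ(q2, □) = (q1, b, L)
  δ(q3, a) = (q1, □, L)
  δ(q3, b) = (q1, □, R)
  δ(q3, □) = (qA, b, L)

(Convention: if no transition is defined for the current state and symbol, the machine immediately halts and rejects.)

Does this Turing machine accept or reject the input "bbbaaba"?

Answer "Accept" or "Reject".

Execution trace:
Initial: [q0]bbbaaba
Step 1: δ(q0, b) = (q3, b, R) → b[q3]bbaaba
Step 2: δ(q3, b) = (q1, □, R) → b□[q1]baaba
Step 3: δ(q1, b) = (q0, □, R) → b□□[q0]aaba
Step 4: δ(q0, a) = (qA, b, L) → b□[qA]□baba

The machine reaches the accept state qA and halts.

Answer: Accept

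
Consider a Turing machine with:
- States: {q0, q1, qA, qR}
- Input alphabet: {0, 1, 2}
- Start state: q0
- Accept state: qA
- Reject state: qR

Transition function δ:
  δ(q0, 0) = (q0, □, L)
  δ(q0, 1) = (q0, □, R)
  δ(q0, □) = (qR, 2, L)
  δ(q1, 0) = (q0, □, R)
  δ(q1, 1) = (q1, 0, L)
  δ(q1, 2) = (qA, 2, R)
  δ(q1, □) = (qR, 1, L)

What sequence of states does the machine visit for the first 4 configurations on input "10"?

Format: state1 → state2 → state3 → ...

Execution trace:
Initial: [q0]10
Step 1: δ(q0, 1) = (q0, □, R) → □[q0]0
Step 2: δ(q0, 0) = (q0, □, L) → [q0]□□
Step 3: δ(q0, □) = (qR, 2, L) → [qR]□2□

The machine reaches the reject state qR and halts.

State sequence: q0 → q0 → q0 → qR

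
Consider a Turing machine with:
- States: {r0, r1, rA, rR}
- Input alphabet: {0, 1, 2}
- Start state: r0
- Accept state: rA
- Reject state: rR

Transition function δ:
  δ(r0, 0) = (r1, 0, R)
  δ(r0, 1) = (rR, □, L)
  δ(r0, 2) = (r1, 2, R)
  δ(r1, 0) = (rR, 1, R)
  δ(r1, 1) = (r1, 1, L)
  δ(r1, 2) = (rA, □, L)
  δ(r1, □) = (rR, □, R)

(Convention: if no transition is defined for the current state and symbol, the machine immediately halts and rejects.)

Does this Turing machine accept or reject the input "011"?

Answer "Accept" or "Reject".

Execution trace:
Initial: [r0]011
Step 1: δ(r0, 0) = (r1, 0, R) → 0[r1]11
Step 2: δ(r1, 1) = (r1, 1, L) → [r1]011
Step 3: δ(r1, 0) = (rR, 1, R) → 1[rR]11

The machine reaches the reject state rR and halts.

Answer: Reject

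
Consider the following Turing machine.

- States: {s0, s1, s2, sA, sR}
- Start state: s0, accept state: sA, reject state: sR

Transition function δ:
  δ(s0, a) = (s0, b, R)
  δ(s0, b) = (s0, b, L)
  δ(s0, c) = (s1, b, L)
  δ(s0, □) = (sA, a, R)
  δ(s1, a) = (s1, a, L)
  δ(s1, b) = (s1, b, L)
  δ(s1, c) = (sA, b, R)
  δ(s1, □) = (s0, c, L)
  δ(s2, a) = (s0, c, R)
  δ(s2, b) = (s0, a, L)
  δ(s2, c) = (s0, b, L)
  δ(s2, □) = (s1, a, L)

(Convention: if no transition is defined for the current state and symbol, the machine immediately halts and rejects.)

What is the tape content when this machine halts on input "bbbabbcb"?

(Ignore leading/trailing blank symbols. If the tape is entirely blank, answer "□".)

Execution trace:
Initial: [s0]bbbabbcb
Step 1: δ(s0, b) = (s0, b, L) → [s0]□bbbabbcb
Step 2: δ(s0, □) = (sA, a, R) → a[sA]bbbabbcb

The machine reaches the accept state sA and halts.

Final tape (ignoring leading/trailing blanks): abbbabbcb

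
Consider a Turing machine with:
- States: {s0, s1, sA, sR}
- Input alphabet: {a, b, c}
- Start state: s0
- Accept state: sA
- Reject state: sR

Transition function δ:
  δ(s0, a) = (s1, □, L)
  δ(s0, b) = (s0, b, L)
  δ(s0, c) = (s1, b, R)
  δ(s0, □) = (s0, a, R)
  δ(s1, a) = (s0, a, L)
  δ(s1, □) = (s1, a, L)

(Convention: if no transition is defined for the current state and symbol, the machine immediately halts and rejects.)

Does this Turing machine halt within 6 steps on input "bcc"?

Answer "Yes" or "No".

Execution trace:
Initial: [s0]bcc
Step 1: δ(s0, b) = (s0, b, L) → [s0]□bcc
Step 2: δ(s0, □) = (s0, a, R) → a[s0]bcc
Step 3: δ(s0, b) = (s0, b, L) → [s0]abcc
Step 4: δ(s0, a) = (s1, □, L) → [s1]□□bcc
Step 5: δ(s1, □) = (s1, a, L) → [s1]□a□bcc
Step 6: δ(s1, □) = (s1, a, L) → [s1]□aa□bcc

The machine has not reached a halting state after 6 steps.
The machine did not halt within the 6-step bound.

Answer: No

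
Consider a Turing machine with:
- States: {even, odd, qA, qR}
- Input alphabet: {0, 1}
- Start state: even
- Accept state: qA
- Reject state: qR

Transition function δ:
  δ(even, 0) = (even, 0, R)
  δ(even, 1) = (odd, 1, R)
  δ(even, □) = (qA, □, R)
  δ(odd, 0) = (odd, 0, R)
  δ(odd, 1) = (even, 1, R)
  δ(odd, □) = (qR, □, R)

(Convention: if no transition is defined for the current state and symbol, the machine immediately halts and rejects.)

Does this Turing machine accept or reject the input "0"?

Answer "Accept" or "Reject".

Execution trace:
Initial: [even]0
Step 1: δ(even, 0) = (even, 0, R) → 0[even]□
Step 2: δ(even, □) = (qA, □, R) → 0□[qA]□

The machine reaches the accept state qA and halts.

Answer: Accept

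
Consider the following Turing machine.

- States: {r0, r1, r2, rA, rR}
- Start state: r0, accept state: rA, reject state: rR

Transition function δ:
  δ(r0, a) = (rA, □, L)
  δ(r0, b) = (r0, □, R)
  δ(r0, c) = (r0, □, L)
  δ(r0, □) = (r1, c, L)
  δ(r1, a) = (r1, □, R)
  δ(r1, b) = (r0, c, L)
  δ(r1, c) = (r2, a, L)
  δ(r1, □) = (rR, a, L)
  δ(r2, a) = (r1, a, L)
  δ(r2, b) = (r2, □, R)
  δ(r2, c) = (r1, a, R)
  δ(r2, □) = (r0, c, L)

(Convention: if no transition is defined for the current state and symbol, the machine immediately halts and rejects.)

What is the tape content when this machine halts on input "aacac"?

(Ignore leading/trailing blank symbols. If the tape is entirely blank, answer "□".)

Execution trace:
Initial: [r0]aacac
Step 1: δ(r0, a) = (rA, □, L) → [rA]□□acac

The machine reaches the accept state rA and halts.

Final tape (ignoring leading/trailing blanks): acac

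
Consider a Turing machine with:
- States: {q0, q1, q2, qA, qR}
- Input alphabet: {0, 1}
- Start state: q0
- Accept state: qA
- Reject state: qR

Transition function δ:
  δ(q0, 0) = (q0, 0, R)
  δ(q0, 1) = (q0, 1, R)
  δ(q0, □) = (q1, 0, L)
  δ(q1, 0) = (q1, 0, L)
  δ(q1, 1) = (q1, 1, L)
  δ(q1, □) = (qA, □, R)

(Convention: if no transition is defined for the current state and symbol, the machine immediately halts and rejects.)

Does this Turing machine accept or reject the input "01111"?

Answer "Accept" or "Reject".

Execution trace:
Initial: [q0]01111
Step 1: δ(q0, 0) = (q0, 0, R) → 0[q0]1111
Step 2: δ(q0, 1) = (q0, 1, R) → 01[q0]111
Step 3: δ(q0, 1) = (q0, 1, R) → 011[q0]11
Step 4: δ(q0, 1) = (q0, 1, R) → 0111[q0]1
Step 5: δ(q0, 1) = (q0, 1, R) → 01111[q0]□
Step 6: δ(q0, □) = (q1, 0, L) → 0111[q1]10
Step 7: δ(q1, 1) = (q1, 1, L) → 011[q1]110
Step 8: δ(q1, 1) = (q1, 1, L) → 01[q1]1110
Step 9: δ(q1, 1) = (q1, 1, L) → 0[q1]11110
Step 10: δ(q1, 1) = (q1, 1, L) → [q1]011110
Step 11: δ(q1, 0) = (q1, 0, L) → [q1]□011110
Step 12: δ(q1, □) = (qA, □, R) → □[qA]011110

The machine reaches the accept state qA and halts.

Answer: Accept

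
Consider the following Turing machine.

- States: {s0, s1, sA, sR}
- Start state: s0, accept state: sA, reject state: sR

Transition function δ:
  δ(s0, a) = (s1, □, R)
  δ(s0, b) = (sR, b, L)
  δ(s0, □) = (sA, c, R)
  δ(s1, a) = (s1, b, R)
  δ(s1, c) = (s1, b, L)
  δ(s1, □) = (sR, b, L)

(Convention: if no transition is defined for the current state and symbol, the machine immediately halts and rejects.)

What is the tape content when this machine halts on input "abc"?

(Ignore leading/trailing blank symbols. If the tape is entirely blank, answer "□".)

Execution trace:
Initial: [s0]abc
Step 1: δ(s0, a) = (s1, □, R) → □[s1]bc

No transition is defined for δ(s1, b). By convention the machine halts and rejects.

Final tape (ignoring leading/trailing blanks): bc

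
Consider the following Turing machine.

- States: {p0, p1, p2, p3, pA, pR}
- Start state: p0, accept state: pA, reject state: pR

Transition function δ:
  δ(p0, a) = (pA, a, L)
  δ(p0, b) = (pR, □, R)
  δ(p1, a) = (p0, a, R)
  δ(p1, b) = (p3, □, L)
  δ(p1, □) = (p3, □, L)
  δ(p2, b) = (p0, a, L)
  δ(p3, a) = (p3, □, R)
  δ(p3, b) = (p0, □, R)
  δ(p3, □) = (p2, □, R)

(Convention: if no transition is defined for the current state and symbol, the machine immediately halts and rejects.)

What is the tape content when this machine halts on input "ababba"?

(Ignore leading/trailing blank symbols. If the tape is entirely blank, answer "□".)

Execution trace:
Initial: [p0]ababba
Step 1: δ(p0, a) = (pA, a, L) → [pA]□ababba

The machine reaches the accept state pA and halts.

Final tape (ignoring leading/trailing blanks): ababba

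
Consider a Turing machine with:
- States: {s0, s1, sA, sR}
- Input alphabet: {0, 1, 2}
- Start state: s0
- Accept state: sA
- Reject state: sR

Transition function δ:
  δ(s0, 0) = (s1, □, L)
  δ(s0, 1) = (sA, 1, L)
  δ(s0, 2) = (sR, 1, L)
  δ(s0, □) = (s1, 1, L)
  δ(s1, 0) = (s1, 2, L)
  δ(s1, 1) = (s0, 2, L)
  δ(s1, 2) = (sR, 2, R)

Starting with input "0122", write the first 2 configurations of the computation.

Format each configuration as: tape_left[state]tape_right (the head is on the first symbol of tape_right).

Transitions applied:
Step 1: δ(s0, 0) = (s1, □, L)

The first 2 configurations are:
[s0]0122 ⊢ [s1]□□122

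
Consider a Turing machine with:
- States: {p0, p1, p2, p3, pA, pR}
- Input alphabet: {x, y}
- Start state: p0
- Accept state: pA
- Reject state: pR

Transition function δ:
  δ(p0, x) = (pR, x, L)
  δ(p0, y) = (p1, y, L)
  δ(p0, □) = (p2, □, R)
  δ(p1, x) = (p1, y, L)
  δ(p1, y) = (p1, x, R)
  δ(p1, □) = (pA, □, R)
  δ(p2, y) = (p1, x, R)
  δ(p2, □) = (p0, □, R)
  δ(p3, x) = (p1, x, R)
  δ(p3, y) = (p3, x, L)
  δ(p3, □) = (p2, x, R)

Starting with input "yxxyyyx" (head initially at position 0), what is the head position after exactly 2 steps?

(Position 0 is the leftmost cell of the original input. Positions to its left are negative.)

Execution trace (head position shown):
Step 0: [p0]yxxyyyx  (head at position 0)
Step 1: move left → [p1]□yxxyyyx  (head at position -1)
Step 2: move right → □[pA]yxxyyyx  (head at position 0)

After 2 steps, the head is at position 0.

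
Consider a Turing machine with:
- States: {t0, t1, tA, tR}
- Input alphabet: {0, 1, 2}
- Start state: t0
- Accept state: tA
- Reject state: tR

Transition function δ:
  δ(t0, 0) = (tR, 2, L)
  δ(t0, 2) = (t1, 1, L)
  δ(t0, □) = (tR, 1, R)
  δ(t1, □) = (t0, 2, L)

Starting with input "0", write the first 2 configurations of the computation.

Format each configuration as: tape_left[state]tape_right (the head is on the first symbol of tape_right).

Transitions applied:
Step 1: δ(t0, 0) = (tR, 2, L)

The first 2 configurations are:
[t0]0 ⊢ [tR]□2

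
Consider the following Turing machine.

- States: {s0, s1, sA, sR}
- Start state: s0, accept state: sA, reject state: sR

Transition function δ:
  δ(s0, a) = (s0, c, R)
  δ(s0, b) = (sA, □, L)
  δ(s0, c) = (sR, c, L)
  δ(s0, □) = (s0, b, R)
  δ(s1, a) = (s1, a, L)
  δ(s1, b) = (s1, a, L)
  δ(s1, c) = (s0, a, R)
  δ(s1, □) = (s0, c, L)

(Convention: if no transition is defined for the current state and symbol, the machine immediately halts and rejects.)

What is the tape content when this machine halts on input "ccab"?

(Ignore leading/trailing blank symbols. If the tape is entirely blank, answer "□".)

Execution trace:
Initial: [s0]ccab
Step 1: δ(s0, c) = (sR, c, L) → [sR]□ccab

The machine reaches the reject state sR and halts.

Final tape (ignoring leading/trailing blanks): ccab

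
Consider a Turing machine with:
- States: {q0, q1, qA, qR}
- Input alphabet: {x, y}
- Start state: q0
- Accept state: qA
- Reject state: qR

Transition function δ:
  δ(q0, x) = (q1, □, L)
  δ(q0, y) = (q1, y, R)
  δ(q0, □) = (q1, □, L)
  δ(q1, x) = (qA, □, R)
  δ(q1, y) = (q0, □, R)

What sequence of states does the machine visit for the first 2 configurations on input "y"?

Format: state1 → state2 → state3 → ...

Execution trace:
Initial: [q0]y
Step 1: δ(q0, y) = (q1, y, R) → y[q1]□

No transition is defined for δ(q1, □). By convention the machine halts and rejects.

State sequence: q0 → q1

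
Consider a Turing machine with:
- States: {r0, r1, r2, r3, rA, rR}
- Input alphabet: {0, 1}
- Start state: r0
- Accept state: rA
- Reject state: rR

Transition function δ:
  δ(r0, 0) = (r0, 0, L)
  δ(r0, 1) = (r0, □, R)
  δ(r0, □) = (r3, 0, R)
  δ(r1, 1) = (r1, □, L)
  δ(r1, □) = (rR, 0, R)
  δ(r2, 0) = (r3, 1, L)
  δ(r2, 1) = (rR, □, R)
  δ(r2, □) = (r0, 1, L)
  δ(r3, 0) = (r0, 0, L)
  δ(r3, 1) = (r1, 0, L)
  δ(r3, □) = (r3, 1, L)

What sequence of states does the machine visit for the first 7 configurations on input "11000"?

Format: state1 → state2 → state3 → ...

Execution trace:
Initial: [r0]11000
Step 1: δ(r0, 1) = (r0, □, R) → □[r0]1000
Step 2: δ(r0, 1) = (r0, □, R) → □□[r0]000
Step 3: δ(r0, 0) = (r0, 0, L) → □[r0]□000
Step 4: δ(r0, □) = (r3, 0, R) → □0[r3]000
Step 5: δ(r3, 0) = (r0, 0, L) → □[r0]0000
Step 6: δ(r0, 0) = (r0, 0, L) → [r0]□0000

State sequence: r0 → r0 → r0 → r0 → r3 → r0 → r0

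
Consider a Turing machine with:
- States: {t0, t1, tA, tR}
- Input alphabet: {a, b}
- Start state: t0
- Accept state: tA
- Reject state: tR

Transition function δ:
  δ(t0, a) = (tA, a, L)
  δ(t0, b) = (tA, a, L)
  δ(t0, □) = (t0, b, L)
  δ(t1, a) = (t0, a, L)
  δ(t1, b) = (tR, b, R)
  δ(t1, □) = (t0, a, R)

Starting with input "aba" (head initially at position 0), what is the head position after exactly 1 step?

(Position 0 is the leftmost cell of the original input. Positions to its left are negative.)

Execution trace (head position shown):
Step 0: [t0]aba  (head at position 0)
Step 1: move left → [tA]□aba  (head at position -1)

After 1 step, the head is at position -1.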